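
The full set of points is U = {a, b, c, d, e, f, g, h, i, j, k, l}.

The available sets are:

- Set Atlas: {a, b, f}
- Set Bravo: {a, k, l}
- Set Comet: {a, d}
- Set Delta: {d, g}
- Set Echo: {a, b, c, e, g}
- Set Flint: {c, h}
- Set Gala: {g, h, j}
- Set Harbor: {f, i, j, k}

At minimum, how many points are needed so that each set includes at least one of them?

4

T = {a, g, h, k} meets every set (each contains at least one member of T), and |T| = 4.
No choice of 3 points meets every set, so 4 is the minimum.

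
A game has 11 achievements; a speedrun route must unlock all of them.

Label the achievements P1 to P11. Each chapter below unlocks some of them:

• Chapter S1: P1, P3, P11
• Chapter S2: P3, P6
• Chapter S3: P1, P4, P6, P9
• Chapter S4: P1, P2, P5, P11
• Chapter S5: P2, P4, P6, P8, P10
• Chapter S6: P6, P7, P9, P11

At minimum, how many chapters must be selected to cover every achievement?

Take {S2, S4, S5, S6}. Their union is {P1, P2, P3, P4, P5, P6, P7, P8, P9, P10, P11}, which is all 11 achievements.
No 3 of the 6 chapters cover everything (all 20 combinations miss at least one achievement), so 4 is optimal.

4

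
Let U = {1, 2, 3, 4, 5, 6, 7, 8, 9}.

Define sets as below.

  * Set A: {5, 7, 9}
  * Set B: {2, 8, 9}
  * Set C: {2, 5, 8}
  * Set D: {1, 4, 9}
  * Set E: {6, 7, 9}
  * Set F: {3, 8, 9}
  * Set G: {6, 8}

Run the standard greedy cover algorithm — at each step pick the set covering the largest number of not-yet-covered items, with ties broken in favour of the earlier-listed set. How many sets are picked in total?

5

Greedy: pick A (covers 3 new) → pick B (covers 2 new) → pick D (covers 2 new) → pick E (covers 1 new) → pick F (covers 1 new). Total picks: 5.
(The true minimum cover uses only 4 sets, so greedy is not optimal here.)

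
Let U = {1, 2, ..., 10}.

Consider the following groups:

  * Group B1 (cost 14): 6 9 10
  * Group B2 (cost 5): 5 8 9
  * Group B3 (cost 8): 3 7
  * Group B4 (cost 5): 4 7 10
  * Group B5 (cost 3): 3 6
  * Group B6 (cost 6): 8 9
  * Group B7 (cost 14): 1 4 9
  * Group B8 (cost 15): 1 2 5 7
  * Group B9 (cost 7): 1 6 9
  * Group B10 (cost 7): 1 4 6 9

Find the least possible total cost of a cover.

B2, B4, B5, B8 together cover every point (B2 ∪ B4 ∪ B5 ∪ B8 = {1, 2, 3, 4, 5, 6, 7, 8, 9, 10}); total cost 5 + 5 + 3 + 15 = 28.
The greedy pick B5, B2, B4, B9, B8 costs 35; no covering selection beats 28.

28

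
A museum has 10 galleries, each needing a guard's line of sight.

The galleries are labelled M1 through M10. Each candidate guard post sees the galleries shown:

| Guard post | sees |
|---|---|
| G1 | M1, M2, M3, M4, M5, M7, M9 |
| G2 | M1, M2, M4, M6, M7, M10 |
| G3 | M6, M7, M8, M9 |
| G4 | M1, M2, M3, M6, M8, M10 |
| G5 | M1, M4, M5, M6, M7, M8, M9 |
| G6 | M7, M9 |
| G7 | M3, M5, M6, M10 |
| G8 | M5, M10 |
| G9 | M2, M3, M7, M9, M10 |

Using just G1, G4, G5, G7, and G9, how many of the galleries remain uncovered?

Union of G1, G4, G5, G7, G9 = {M1, M2, M3, M4, M5, M6, M7, M8, M9, M10} — that's every gallery, so 0 are uncovered.

0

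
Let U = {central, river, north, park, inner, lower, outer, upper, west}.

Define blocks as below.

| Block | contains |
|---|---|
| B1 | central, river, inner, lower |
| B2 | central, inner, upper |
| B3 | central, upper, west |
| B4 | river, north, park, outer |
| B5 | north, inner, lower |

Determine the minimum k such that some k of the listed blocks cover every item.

Take {B1, B3, B4}. Their union is {central, river, north, park, inner, lower, outer, upper, west}, which is all 9 items.
Each block has at most 4 items, and 2·4 = 8 < 9 — so at least 3 blocks are needed, and 3 is optimal.

3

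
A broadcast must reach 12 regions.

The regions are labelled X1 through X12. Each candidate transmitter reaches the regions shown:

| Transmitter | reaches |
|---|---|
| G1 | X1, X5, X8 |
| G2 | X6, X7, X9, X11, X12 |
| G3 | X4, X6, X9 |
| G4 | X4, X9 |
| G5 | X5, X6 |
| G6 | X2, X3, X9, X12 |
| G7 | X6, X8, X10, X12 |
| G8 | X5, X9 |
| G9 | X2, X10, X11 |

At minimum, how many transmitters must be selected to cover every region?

5

G1 and G2 and G3 and G6 and G7 together: G1 ∪ G2 ∪ G3 ∪ G6 ∪ G7 = {X1, X2, X3, X4, X5, X6, X7, X8, X9, X10, X11, X12} — every region is covered.
No 4 of the 9 transmitters cover everything (all 126 combinations miss at least one region), so 5 is optimal.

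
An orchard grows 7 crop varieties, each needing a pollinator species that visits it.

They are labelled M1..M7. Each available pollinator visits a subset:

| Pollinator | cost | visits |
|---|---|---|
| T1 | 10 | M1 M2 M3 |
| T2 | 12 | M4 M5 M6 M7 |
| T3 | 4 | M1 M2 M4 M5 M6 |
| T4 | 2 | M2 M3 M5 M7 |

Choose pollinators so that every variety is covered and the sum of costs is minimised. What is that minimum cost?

T3, T4 together cover every variety (T3 ∪ T4 = {M1, M2, M3, M4, M5, M6, M7}); total cost 4 + 2 = 6.
No covering selection has total cost below 6.

6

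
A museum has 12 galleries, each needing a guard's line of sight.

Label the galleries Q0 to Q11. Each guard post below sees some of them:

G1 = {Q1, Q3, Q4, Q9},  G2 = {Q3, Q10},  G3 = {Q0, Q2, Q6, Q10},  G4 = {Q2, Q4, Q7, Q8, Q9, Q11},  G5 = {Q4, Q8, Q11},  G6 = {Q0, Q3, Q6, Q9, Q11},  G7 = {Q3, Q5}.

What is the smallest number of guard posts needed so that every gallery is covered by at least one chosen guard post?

Take {G1, G3, G4, G7}. Their union is {Q0, Q1, Q2, Q3, Q4, Q5, Q6, Q7, Q8, Q9, Q10, Q11}, which is all 12 galleries.
No 3 of the 7 guard posts cover everything (all 35 combinations miss at least one gallery), so 4 is optimal.

4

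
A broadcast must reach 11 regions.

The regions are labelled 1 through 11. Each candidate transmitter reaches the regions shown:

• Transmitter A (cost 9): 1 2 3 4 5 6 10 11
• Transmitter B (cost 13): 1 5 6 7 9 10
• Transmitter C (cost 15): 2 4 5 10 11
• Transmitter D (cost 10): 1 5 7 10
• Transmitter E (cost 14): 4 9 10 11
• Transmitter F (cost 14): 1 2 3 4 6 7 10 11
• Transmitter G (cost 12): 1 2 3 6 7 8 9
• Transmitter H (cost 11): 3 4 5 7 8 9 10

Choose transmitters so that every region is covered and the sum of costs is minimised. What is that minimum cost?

A, H together cover every region (A ∪ H = {1, 2, 3, 4, 5, 6, 7, 8, 9, 10, 11}); total cost 9 + 11 = 20.
No covering selection has total cost below 20.

20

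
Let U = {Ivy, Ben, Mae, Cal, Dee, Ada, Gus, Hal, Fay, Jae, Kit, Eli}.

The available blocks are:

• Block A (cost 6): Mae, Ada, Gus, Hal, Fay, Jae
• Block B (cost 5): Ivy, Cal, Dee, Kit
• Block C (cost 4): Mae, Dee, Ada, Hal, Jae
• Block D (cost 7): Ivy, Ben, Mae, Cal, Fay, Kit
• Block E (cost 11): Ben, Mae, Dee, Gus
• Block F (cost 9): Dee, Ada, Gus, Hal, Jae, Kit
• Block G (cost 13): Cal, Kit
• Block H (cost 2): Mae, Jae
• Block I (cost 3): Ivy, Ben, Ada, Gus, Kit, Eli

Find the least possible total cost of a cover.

14

A, B, I together cover every item (A ∪ B ∪ I = {Ivy, Ben, Mae, Cal, Dee, Ada, Gus, Hal, Fay, Jae, Kit, Eli}); total cost 6 + 5 + 3 = 14.
No covering selection has total cost below 14.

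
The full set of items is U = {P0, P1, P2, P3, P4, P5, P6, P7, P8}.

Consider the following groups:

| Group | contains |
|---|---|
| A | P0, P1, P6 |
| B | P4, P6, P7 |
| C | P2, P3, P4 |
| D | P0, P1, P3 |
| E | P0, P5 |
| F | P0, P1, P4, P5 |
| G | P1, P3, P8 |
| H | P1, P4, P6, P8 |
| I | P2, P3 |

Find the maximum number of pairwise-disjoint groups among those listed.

E, H, I are pairwise disjoint (E={P0,P5}; H={P1,P4,P6,P8}; I={P2,P3}).
Every remaining group overlaps one of these, and no 4 of the listed groups are pairwise disjoint, so 3 is the maximum.

3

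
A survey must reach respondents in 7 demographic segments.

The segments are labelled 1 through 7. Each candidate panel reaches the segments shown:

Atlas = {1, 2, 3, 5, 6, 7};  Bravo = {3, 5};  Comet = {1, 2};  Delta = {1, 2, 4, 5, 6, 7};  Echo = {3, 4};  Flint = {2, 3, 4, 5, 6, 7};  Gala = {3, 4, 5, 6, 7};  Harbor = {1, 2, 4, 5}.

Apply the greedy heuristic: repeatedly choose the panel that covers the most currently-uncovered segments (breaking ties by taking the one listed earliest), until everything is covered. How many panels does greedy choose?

2

Greedy: pick Atlas (covers 6 new) → pick Delta (covers 1 new). Total picks: 2.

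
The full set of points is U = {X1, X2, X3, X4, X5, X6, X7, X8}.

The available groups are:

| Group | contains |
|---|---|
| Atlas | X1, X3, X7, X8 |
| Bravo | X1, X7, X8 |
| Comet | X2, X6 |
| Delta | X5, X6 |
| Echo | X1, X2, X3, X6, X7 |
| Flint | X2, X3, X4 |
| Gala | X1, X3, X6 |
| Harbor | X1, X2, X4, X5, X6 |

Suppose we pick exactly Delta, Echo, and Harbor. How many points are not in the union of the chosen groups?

1

Union of Delta, Echo, Harbor = {X1, X2, X3, X4, X5, X6, X7}.
Not covered: X8 — 1 point.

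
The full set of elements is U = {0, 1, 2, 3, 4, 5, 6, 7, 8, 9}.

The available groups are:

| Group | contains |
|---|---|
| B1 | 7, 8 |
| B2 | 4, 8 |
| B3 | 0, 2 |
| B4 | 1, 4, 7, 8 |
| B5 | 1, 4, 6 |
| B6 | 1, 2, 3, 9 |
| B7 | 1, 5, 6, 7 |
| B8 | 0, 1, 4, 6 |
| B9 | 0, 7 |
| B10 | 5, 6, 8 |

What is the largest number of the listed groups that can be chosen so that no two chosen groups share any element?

3

B6, B9, B10 are pairwise disjoint (B6={1,2,3,9}; B9={0,7}; B10={5,6,8}).
Every remaining group overlaps one of these, and no 4 of the listed groups are pairwise disjoint, so 3 is the maximum.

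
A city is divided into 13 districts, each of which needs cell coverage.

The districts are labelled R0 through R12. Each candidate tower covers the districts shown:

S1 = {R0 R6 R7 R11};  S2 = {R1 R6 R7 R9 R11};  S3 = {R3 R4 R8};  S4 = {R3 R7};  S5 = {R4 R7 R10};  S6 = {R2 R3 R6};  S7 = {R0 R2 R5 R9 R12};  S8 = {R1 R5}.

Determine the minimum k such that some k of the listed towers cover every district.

Take {S2, S3, S5, S7}. Their union is {R0, R1, R2, R3, R4, R5, R6, R7, R8, R9, R10, R11, R12}, which is all 13 districts.
No 3 of the 8 towers cover everything (all 56 combinations miss at least one district), so 4 is optimal.

4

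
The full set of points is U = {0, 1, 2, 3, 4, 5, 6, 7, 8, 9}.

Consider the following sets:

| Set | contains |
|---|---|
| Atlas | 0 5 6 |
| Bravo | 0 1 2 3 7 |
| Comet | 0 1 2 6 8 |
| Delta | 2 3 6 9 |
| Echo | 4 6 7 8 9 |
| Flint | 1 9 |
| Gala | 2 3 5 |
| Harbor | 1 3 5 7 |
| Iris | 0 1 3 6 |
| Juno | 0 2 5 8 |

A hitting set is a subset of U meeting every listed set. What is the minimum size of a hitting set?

3

The 3 points {0, 5, 9} hit every set.
No choice of 2 points meets every set, so 3 is the minimum.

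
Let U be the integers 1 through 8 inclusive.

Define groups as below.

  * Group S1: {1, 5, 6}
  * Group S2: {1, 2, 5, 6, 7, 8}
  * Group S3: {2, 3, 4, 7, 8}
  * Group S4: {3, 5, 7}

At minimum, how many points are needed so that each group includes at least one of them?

2

H = {3, 6} meets every group (each contains at least one member of H), and |H| = 2.
The groups S1, S3 are pairwise disjoint, so any hitting set needs a separate point for each — at least 2. Hence 2 is optimal.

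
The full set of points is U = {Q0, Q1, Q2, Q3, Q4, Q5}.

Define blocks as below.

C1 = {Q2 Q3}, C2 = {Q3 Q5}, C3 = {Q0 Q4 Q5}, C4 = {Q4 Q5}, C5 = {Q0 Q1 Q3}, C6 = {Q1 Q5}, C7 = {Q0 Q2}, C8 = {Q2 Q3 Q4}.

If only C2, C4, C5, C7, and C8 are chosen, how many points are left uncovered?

0

Union of C2, C4, C5, C7, C8 = {Q0, Q1, Q2, Q3, Q4, Q5} — that's every point, so 0 are uncovered.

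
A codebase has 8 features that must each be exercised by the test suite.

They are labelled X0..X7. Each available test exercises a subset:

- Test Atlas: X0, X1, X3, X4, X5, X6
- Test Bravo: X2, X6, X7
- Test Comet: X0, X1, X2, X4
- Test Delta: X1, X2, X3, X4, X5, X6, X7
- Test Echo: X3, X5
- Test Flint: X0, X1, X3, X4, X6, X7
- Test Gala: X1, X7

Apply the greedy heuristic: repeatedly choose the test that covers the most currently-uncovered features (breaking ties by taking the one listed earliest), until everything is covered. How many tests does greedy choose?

Greedy: pick Delta (covers 7 new) → pick Atlas (covers 1 new). Total picks: 2.

2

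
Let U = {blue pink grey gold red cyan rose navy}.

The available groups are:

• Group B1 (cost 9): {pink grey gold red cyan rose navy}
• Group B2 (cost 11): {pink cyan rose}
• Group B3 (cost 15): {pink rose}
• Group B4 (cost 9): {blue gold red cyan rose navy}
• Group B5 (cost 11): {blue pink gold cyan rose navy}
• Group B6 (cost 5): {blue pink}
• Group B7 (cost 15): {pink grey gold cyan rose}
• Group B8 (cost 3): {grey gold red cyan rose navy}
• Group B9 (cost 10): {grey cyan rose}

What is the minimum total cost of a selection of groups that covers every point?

B6, B8 together cover every point (B6 ∪ B8 = {blue, pink, grey, gold, red, cyan, rose, navy}); total cost 5 + 3 = 8.
No covering selection has total cost below 8.

8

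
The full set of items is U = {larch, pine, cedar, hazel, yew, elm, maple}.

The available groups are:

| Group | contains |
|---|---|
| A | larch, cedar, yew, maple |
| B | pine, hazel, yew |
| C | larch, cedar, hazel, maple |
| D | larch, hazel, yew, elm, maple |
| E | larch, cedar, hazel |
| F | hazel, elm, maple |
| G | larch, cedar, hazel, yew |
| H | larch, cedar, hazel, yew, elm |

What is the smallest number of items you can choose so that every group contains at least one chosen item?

2

Take T = {hazel, yew}. Each listed group contains at least one of these, so T is a hitting set of size 2.
No single item lies in every group, so at least 2 are needed and 2 is optimal.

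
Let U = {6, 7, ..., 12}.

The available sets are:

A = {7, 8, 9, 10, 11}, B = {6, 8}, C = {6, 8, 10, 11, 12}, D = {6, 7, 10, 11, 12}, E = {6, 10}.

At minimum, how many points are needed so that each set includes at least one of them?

2

Take H = {6, 9}. Each listed set contains at least one of these, so H is a hitting set of size 2.
No single point lies in every set, so at least 2 are needed and 2 is optimal.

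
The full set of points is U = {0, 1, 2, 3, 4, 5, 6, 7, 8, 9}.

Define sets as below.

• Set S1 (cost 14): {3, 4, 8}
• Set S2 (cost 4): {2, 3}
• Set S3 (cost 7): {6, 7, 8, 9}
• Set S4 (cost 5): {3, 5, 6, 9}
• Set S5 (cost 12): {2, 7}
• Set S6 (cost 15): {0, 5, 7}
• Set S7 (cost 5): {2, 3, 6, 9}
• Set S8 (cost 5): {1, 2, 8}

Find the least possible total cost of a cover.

39

S1, S4, S6, S8 together cover every point (S1 ∪ S4 ∪ S6 ∪ S8 = {0, 1, 2, 3, 4, 5, 6, 7, 8, 9}); total cost 14 + 5 + 15 + 5 = 39.
The greedy pick S4, S8, S3, S1, S6 costs 46; no covering selection beats 39.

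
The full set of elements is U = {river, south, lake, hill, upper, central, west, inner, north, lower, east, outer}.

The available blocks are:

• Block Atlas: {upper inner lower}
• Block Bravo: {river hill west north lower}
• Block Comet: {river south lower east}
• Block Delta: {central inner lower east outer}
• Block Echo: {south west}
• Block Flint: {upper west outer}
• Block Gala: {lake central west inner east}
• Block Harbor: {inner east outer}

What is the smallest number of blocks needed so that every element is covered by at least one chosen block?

Bravo, Comet, Flint, and Gala cover everything between them: the union {river, south, lake, hill, upper, central, west, inner, north, lower, east, outer} is all of U.
No 3 of the 8 blocks cover everything (all 56 combinations miss at least one element), so 4 is optimal.

4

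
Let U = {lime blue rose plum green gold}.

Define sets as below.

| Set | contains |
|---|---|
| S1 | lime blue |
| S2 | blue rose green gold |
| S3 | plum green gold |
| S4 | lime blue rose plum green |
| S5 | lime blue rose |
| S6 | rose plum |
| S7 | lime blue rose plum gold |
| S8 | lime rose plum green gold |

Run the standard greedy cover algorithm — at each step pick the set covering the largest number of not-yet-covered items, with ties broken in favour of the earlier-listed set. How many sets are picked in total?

2

Greedy: pick S4 (covers 5 new) → pick S2 (covers 1 new). Total picks: 2.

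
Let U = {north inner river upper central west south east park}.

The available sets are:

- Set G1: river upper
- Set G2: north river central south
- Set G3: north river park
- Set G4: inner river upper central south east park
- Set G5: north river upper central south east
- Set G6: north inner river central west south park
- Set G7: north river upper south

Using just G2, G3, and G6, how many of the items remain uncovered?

2

Union of G2, G3, G6 = {north, inner, river, central, west, south, park}.
Not covered: upper, east — 2 items.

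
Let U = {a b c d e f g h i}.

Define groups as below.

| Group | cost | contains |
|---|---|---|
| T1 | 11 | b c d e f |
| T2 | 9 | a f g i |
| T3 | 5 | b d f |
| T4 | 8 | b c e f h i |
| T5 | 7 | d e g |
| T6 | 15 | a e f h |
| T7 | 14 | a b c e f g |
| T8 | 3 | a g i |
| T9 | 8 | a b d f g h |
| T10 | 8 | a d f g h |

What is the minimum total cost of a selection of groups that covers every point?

16

T4, T10 together cover every point (T4 ∪ T10 = {a, b, c, d, e, f, g, h, i}); total cost 8 + 8 = 16.
No covering selection has total cost below 16.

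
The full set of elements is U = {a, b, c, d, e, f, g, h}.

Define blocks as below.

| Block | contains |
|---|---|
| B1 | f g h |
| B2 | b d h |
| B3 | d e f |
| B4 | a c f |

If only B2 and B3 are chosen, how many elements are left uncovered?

3

Union of B2, B3 = {b, d, e, f, h}.
Not covered: a, c, g — 3 elements.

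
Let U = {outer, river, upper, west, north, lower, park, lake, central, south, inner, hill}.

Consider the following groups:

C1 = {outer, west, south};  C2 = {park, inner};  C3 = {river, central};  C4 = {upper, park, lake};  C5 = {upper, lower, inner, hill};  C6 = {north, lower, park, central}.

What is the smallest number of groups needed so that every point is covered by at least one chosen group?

5

C1, C3, C4, C5, and C6 cover everything between them: the union {outer, river, upper, west, north, lower, park, lake, central, south, inner, hill} is all of U.
No 4 of the 6 groups cover everything (all 15 combinations miss at least one point), so 5 is optimal.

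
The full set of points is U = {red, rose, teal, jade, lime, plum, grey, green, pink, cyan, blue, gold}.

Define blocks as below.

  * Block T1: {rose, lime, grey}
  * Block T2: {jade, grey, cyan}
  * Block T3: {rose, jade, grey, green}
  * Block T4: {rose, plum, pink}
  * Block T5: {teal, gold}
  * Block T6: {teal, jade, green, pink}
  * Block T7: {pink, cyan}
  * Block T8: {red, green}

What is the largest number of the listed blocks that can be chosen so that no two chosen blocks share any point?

4

T2, T4, T5, T8 are pairwise disjoint (T2={jade,grey,cyan}; T4={rose,plum,pink}; T5={teal,gold}; T8={red,green}).
Every remaining block overlaps one of these, and no 5 of the listed blocks are pairwise disjoint, so 4 is the maximum.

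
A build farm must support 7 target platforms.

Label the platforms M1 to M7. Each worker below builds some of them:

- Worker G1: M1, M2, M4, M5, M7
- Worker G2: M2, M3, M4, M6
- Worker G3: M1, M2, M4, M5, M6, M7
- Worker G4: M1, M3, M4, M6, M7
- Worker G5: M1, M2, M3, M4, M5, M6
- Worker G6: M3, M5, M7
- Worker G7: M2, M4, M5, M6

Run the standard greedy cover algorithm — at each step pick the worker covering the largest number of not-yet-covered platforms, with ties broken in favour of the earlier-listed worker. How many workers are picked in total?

2

Greedy: pick G3 (covers 6 new) → pick G2 (covers 1 new). Total picks: 2.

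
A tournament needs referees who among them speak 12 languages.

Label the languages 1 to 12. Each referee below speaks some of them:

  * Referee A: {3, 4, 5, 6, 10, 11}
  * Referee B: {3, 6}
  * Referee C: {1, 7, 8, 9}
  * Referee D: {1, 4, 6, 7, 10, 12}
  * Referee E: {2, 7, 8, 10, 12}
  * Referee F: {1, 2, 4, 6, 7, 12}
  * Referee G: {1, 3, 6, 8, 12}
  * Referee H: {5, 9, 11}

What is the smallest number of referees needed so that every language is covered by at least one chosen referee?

3

Take {A, C, F}. Their union is {1, 2, 3, 4, 5, 6, 7, 8, 9, 10, 11, 12}, which is all 12 languages.
No 2 of the 8 referees cover everything (all 28 combinations miss at least one language), so 3 is optimal.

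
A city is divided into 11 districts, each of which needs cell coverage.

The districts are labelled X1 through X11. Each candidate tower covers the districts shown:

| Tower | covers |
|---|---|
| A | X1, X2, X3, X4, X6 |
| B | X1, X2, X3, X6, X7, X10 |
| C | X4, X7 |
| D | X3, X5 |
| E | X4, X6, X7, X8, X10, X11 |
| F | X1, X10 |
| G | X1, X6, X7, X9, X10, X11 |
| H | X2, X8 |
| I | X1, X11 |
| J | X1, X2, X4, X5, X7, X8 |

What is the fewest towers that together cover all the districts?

D and G and J together: D ∪ G ∪ J = {X1, X2, X3, X4, X5, X6, X7, X8, X9, X10, X11} — every district is covered.
Only G contains X9, so G is forced; the remaining 5 districts need at least 2 more towers (each remaining tower adds at most 4) — so at least 3 towers are needed, and 3 is optimal.

3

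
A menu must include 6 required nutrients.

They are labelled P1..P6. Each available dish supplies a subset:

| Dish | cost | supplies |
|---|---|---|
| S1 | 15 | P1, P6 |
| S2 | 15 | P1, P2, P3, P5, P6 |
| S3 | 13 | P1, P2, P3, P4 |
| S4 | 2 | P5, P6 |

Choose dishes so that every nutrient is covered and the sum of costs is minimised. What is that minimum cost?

S3, S4 together cover every nutrient (S3 ∪ S4 = {P1, P2, P3, P4, P5, P6}); total cost 13 + 2 = 15.
No covering selection has total cost below 15.

15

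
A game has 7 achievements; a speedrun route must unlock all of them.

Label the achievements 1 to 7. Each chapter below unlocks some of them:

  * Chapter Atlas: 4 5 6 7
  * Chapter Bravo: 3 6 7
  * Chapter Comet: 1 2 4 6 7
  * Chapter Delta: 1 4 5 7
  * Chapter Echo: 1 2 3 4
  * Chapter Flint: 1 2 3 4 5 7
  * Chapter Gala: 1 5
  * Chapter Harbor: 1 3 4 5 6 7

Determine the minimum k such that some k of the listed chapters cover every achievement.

2

Take {Echo, Harbor}. Their union is {1, 2, 3, 4, 5, 6, 7}, which is all 7 achievements.
No single chapter has all 7 achievements (the largest, Flint, has 6), so 2 is optimal.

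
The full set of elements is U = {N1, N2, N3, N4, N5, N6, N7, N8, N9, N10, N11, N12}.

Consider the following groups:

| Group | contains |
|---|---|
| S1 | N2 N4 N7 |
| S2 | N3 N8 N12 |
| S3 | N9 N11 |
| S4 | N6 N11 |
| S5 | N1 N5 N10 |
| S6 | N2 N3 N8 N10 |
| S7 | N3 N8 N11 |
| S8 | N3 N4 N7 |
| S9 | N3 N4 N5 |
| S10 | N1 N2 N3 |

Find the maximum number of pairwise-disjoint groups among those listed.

S1, S2, S4, S5 are pairwise disjoint (S1={N2,N4,N7}; S2={N3,N8,N12}; S4={N6,N11}; S5={N1,N5,N10}).
Every remaining group overlaps one of these, and no 5 of the listed groups are pairwise disjoint, so 4 is the maximum.

4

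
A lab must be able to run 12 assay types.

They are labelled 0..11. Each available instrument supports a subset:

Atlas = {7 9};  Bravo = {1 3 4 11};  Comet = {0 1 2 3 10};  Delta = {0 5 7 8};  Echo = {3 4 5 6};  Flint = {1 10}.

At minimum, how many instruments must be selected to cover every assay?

5

Atlas and Bravo and Comet and Delta and Echo together: Atlas ∪ Bravo ∪ Comet ∪ Delta ∪ Echo = {0, 1, 2, 3, 4, 5, 6, 7, 8, 9, 10, 11} — every assay is covered.
No 4 of the 6 instruments cover everything (all 15 combinations miss at least one assay), so 5 is optimal.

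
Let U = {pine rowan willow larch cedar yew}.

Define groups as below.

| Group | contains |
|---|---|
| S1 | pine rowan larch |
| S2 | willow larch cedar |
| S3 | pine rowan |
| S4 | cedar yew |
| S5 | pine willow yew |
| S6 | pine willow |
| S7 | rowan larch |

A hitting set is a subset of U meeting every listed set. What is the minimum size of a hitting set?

H = {pine, larch, cedar} meets every group (each contains at least one member of H), and |H| = 3.
The groups S4, S6, S7 are pairwise disjoint, so any hitting set needs a separate point for each — at least 3. Hence 3 is optimal.

3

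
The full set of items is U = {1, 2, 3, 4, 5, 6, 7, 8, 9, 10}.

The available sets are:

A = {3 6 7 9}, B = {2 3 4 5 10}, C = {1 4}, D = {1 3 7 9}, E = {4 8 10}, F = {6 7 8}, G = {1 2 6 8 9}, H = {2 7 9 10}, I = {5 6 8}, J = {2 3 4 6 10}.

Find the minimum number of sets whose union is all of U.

3

D and I and J together: D ∪ I ∪ J = {1, 2, 3, 4, 5, 6, 7, 8, 9, 10} — every item is covered.
No 2 of the 10 sets cover everything (all 45 combinations miss at least one item), so 3 is optimal.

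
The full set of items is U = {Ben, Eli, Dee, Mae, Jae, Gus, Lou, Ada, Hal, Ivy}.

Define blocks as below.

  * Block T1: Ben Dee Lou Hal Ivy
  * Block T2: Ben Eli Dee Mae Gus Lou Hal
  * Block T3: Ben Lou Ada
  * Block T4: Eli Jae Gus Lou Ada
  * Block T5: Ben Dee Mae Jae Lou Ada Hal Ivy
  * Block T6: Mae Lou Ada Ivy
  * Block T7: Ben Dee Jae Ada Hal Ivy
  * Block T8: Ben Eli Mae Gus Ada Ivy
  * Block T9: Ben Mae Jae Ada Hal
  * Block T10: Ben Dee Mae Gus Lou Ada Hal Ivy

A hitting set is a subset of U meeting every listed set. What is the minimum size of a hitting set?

The 2 items {Ada, Hal} hit every block.
No single item lies in every block, so at least 2 are needed and 2 is optimal.

2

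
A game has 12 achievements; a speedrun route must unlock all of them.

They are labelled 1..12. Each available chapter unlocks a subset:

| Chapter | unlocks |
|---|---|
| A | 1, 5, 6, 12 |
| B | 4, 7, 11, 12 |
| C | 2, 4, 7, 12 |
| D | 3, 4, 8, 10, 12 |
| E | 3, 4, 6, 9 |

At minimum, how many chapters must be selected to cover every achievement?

A and B and C and D and E together: A ∪ B ∪ C ∪ D ∪ E = {1, 2, 3, 4, 5, 6, 7, 8, 9, 10, 11, 12} — every achievement is covered.
No 4 of the 5 chapters cover everything (all 5 combinations miss at least one achievement), so 5 is optimal.

5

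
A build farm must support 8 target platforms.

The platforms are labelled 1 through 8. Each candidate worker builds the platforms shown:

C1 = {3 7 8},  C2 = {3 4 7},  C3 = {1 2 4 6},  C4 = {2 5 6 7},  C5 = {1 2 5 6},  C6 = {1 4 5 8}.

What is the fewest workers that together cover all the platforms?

3

Take {C1, C4, C6}. Their union is {1, 2, 3, 4, 5, 6, 7, 8}, which is all 8 platforms.
No 2 of the 6 workers cover everything (all 15 combinations miss at least one platform), so 3 is optimal.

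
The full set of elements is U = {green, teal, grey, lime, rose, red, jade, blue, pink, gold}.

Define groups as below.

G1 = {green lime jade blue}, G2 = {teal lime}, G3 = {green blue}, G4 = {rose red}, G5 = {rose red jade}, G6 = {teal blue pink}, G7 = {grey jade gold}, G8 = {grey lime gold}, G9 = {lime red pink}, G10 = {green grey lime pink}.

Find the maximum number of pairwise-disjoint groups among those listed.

G2, G3, G4, G7 are pairwise disjoint (G2={teal,lime}; G3={green,blue}; G4={rose,red}; G7={grey,jade,gold}).
Every remaining group overlaps one of these, and no 5 of the listed groups are pairwise disjoint, so 4 is the maximum.

4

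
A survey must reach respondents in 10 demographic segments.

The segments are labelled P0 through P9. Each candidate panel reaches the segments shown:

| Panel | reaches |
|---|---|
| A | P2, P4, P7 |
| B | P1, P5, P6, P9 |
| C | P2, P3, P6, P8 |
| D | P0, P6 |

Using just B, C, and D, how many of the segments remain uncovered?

Union of B, C, D = {P0, P1, P2, P3, P5, P6, P8, P9}.
Not covered: P4, P7 — 2 segments.

2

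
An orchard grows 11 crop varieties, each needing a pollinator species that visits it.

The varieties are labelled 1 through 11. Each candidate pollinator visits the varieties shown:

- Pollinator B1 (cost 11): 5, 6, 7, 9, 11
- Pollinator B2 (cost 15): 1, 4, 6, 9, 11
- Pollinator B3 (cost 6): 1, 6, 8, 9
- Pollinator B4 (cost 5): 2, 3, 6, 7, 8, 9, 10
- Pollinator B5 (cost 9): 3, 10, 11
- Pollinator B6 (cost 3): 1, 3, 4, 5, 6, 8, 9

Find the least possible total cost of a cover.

17

B4, B5, B6 together cover every variety (B4 ∪ B5 ∪ B6 = {1, 2, 3, 4, 5, 6, 7, 8, 9, 10, 11}); total cost 5 + 9 + 3 = 17.
No covering selection has total cost below 17.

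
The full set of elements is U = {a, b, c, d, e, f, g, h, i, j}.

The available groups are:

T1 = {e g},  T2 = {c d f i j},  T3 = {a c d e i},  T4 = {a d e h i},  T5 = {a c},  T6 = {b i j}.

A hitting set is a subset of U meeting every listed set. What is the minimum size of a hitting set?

The 3 elements {c, e, i} hit every group.
The groups T1, T5, T6 are pairwise disjoint, so any hitting set needs a separate element for each — at least 3. Hence 3 is optimal.

3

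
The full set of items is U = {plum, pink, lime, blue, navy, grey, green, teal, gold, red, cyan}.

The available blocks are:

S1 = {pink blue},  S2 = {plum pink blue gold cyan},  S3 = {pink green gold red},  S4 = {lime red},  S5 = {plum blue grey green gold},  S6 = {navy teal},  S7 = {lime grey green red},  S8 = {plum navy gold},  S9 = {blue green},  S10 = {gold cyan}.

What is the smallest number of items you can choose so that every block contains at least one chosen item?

4

H = {blue, teal, gold, red} meets every block (each contains at least one member of H), and |H| = 4.
The blocks S4, S6, S9, S10 are pairwise disjoint, so any hitting set needs a separate item for each — at least 4. Hence 4 is optimal.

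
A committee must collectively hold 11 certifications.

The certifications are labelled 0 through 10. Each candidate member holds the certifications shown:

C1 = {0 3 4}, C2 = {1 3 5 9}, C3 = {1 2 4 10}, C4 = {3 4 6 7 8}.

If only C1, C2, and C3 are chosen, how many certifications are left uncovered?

Union of C1, C2, C3 = {0, 1, 2, 3, 4, 5, 9, 10}.
Not covered: 6, 7, 8 — 3 certifications.

3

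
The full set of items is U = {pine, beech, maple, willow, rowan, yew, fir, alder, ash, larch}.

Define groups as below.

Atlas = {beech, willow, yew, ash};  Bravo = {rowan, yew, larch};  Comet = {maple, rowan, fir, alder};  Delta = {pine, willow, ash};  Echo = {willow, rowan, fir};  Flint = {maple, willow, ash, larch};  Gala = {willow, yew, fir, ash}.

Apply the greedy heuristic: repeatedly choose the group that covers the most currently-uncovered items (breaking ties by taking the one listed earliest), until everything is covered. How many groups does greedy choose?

4

Greedy: pick Atlas (covers 4 new) → pick Comet (covers 4 new) → pick Bravo (covers 1 new) → pick Delta (covers 1 new). Total picks: 4.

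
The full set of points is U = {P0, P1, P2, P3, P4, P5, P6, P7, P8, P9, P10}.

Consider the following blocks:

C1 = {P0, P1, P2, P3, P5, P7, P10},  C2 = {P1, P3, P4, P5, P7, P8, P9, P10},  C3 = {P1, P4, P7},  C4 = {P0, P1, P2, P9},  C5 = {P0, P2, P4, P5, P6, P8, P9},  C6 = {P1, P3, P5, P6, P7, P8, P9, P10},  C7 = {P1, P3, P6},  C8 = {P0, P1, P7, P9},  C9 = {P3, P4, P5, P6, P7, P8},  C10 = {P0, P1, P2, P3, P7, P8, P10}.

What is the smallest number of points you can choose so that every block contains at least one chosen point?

2

Take H = {P1, P8}. Each listed block contains at least one of these, so H is a hitting set of size 2.
The blocks C4, C9 are pairwise disjoint, so any hitting set needs a separate point for each — at least 2. Hence 2 is optimal.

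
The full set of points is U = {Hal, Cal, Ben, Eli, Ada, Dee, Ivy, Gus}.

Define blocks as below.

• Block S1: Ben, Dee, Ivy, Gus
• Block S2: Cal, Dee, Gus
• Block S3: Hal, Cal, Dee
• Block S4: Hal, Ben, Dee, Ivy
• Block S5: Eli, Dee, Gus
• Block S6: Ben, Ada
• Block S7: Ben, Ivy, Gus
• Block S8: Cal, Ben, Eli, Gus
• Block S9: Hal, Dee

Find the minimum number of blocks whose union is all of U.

Take {S4, S6, S8}. Their union is {Hal, Cal, Ben, Eli, Ada, Dee, Ivy, Gus}, which is all 8 points.
Only S6 contains Ada, so S6 is forced; the remaining 6 points need at least 2 more blocks (each remaining block adds at most 3) — so at least 3 blocks are needed, and 3 is optimal.

3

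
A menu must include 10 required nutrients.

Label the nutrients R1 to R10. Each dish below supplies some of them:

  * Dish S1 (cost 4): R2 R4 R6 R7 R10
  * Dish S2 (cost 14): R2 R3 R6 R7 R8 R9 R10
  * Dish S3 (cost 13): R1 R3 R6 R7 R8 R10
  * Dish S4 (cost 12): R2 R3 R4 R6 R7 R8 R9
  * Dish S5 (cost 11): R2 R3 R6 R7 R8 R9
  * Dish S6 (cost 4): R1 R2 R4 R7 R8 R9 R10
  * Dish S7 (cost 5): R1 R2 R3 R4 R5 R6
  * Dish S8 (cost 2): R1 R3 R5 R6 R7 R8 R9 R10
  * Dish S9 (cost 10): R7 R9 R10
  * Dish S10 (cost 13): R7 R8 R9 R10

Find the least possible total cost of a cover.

6

S6, S8 together cover every nutrient (S6 ∪ S8 = {R1, R2, R3, R4, R5, R6, R7, R8, R9, R10}); total cost 4 + 2 = 6.
No covering selection has total cost below 6.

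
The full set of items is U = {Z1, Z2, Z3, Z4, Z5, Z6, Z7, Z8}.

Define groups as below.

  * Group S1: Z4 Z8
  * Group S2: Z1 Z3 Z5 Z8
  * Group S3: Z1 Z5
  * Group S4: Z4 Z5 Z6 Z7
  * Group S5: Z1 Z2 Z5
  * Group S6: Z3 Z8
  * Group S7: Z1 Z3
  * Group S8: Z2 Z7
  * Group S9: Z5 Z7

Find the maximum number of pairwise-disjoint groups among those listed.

3

S1, S3, S8 are pairwise disjoint (S1={Z4,Z8}; S3={Z1,Z5}; S8={Z2,Z7}).
Every remaining group overlaps one of these, and no 4 of the listed groups are pairwise disjoint, so 3 is the maximum.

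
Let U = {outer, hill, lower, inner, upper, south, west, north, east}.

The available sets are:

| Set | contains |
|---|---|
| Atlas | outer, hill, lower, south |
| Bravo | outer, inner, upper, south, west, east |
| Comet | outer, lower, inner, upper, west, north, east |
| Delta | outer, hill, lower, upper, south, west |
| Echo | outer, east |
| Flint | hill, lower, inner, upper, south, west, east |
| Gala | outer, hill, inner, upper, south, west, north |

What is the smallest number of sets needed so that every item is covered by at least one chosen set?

2

Comet and Delta together: Comet ∪ Delta = {outer, hill, lower, inner, upper, south, west, north, east} — every item is covered.
No single set has all 9 items (the largest, Comet, has 7), so 2 is optimal.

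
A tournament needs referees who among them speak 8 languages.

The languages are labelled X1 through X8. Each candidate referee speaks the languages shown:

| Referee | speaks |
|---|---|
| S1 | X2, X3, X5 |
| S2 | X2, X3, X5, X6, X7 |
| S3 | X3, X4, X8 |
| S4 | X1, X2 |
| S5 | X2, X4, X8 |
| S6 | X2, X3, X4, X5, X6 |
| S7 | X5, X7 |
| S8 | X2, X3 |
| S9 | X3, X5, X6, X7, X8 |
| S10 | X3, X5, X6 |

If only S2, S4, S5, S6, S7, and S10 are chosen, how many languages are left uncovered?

0

Union of S2, S4, S5, S6, S7, S10 = {X1, X2, X3, X4, X5, X6, X7, X8} — that's every language, so 0 are uncovered.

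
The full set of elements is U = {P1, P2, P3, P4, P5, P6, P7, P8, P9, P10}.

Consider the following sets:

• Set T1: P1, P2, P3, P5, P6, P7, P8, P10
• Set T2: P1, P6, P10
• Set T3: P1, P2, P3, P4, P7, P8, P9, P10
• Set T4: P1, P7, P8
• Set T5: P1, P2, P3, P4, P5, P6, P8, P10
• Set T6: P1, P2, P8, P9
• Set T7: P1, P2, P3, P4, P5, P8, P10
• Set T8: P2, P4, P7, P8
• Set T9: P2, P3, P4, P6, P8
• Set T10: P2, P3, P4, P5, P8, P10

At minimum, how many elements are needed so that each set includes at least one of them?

H = {P6, P8} meets every set (each contains at least one member of H), and |H| = 2.
The sets T2, T8 are pairwise disjoint, so any hitting set needs a separate element for each — at least 2. Hence 2 is optimal.

2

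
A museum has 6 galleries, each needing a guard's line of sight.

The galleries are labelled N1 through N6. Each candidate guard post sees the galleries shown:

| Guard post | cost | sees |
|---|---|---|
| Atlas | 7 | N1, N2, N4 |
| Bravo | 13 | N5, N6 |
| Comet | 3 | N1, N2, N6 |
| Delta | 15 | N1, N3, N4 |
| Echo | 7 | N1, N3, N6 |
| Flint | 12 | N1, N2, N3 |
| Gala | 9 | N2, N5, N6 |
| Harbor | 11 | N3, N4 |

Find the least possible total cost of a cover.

23

Atlas, Echo, Gala together cover every gallery (Atlas ∪ Echo ∪ Gala = {N1, N2, N3, N4, N5, N6}); total cost 7 + 7 + 9 = 23.
No covering selection has total cost below 23.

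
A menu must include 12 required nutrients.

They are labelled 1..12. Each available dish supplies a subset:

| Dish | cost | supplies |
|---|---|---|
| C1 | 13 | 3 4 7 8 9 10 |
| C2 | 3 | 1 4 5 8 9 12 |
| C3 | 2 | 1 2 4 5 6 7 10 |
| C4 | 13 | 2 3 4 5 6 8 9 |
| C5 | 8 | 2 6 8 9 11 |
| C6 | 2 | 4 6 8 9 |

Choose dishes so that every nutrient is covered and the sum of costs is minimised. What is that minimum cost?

C1, C2, C5 together cover every nutrient (C1 ∪ C2 ∪ C5 = {1, 2, 3, 4, 5, 6, 7, 8, 9, 10, 11, 12}); total cost 13 + 3 + 8 = 24.
The greedy pick C3, C2, C5, C1 costs 26; no covering selection beats 24.

24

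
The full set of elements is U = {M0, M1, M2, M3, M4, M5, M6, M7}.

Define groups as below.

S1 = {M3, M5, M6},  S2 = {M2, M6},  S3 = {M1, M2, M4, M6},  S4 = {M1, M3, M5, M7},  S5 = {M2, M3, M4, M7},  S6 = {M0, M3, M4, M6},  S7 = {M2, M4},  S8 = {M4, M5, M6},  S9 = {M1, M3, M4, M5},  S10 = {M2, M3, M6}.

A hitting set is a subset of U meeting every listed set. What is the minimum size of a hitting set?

3

H = {M0, M2, M5} meets every group (each contains at least one member of H), and |H| = 3.
No choice of 2 elements meets every group, so 3 is the minimum.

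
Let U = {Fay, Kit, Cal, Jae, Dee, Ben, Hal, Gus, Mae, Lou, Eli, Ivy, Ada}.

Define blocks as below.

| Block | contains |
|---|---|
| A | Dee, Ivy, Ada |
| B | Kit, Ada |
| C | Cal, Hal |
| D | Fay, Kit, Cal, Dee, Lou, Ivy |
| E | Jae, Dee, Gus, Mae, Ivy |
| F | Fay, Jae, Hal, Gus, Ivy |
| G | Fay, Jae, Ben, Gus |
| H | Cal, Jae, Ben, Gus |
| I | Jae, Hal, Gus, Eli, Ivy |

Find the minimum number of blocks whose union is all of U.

5

Take {B, D, E, G, I}. Their union is {Fay, Kit, Cal, Jae, Dee, Ben, Hal, Gus, Mae, Lou, Eli, Ivy, Ada}, which is all 13 points.
No 4 of the 9 blocks cover everything (all 126 combinations miss at least one point), so 5 is optimal.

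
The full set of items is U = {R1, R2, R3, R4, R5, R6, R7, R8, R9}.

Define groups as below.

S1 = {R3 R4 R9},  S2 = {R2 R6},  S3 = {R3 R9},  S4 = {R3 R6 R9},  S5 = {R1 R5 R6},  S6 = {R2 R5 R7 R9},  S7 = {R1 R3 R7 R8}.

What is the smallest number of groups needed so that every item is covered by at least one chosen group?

4

S1, S4, S6, and S7 cover everything between them: the union {R1, R2, R3, R4, R5, R6, R7, R8, R9} is all of U.
No 3 of the 7 groups cover everything (all 35 combinations miss at least one item), so 4 is optimal.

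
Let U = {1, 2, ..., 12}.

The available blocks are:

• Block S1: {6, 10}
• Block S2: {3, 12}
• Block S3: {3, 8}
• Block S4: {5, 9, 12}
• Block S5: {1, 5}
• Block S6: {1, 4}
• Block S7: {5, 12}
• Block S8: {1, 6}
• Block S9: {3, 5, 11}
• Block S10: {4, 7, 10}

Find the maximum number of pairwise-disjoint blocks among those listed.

S3, S7, S8, S10 are pairwise disjoint (S3={3,8}; S7={5,12}; S8={1,6}; S10={4,7,10}).
Every remaining block overlaps one of these, and no 5 of the listed blocks are pairwise disjoint, so 4 is the maximum.

4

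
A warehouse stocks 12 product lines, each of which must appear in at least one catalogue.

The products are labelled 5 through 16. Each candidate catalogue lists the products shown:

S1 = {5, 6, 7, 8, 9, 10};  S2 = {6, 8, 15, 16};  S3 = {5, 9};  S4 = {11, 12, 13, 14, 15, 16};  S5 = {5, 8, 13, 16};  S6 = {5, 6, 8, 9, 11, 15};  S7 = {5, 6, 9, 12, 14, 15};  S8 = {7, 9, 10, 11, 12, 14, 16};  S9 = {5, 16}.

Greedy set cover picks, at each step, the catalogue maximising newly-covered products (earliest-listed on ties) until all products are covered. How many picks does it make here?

3

Greedy: pick S8 (covers 7 new) → pick S6 (covers 4 new) → pick S4 (covers 1 new). Total picks: 3.
(The true minimum cover uses only 2 catalogues, so greedy is not optimal here.)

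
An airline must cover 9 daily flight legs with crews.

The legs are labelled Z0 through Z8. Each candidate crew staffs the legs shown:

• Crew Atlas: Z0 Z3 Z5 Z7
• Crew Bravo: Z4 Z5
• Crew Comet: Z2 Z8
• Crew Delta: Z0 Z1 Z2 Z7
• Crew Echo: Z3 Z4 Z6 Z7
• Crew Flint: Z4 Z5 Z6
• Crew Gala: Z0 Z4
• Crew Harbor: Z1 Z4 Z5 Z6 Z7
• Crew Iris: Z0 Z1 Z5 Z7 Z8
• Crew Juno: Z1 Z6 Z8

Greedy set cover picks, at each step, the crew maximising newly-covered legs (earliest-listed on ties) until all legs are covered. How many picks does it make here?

Greedy: pick Harbor (covers 5 new) → pick Atlas (covers 2 new) → pick Comet (covers 2 new). Total picks: 3.

3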